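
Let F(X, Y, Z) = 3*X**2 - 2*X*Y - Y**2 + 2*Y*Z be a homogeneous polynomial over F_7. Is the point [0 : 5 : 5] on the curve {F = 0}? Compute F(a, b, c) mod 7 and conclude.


F(0,5,5) ≡ 4 (mod 7); P is NOT on the curve.

Evaluate F(0, 5, 5) term-by-term (mod 7).
  3*X**2 ↦ 3·0·1·1 = 0
  -2*X*Y ↦ -2·0·5·1 = 0
  -Y**2 ↦ -1·1·25·1 = -25
  2*Y*Z ↦ 2·1·5·5 = 50
Sum: F(0, 5, 5) = (0) + (0) + (-25) + (50) = 25.
Reducing mod 7: 25 ≡ 4 (mod 7).
Since F(a, b, c) ≡ 4 ≠ 0 (mod 7), P does NOT lie on the curve.


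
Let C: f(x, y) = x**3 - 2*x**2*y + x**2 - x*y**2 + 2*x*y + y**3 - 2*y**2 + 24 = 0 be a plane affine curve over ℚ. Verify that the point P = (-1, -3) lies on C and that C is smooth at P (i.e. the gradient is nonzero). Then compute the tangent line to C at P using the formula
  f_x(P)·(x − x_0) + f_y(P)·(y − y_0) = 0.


Tangent line at P: -26*x + 29*y + 61 = 0.

Step 1: f(-1, -3) = 0, so P lies on C.
Step 2: partial derivatives
  f_x(x, y) = 3*x**2 - 4*x*y + 2*x - y**2 + 2*y, f_y(x, y) = -2*x**2 - 2*x*y + 2*x + 3*y**2 - 4*y.
  f_x(P) = -26, f_y(P) = 29 (gradient nonzero, so P is smooth).
Step 3: tangent line at P: -26·(x − -1) + 29·(y − -3) = 0.
Expanding: -26*x + 29*y + 61 = 0.


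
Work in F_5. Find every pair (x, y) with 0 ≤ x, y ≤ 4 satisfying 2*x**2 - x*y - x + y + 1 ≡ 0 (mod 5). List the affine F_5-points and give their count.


Affine F_5-points: {(0, 4), (2, 2), (3, 3), (4, 3)}; count = 4.

For each of the 25 pairs (x, y) ∈ F_5², evaluate f(x, y) mod 5. Record the zeros.
  x = 0: [0↦1, 1↦2, 2↦3, 3↦4, 4↦0]  zeros at y ∈ {4}
  x = 1: [0↦2, 1↦2, 2↦2, 3↦2, 4↦2]  zeros at y ∈ ∅
  x = 2: [0↦2, 1↦1, 2↦0, 3↦4, 4↦3]  zeros at y ∈ {2}
  x = 3: [0↦1, 1↦4, 2↦2, 3↦0, 4↦3]  zeros at y ∈ {3}
  x = 4: [0↦4, 1↦1, 2↦3, 3↦0, 4↦2]  zeros at y ∈ {3}
Collecting zeros: affine points = {(0, 4), (2, 2), (3, 3), (4, 3)}.
Total count |C(F_5)_aff| = 4.


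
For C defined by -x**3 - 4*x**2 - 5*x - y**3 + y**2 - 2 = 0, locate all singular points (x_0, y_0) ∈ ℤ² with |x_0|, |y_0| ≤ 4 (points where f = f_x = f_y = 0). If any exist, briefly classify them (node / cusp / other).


Singular points: {(-1, 0)}; classification: node.

Compute partial derivatives:
  f_x = -3*x**2 - 8*x - 5.
  f_y = -3*y**2 + 2*y.
Scan x_0 ∈ {−4, ..., 4}. For each x_0, f_y(x_0, y) is a polynomial in y; find its integer roots y ∈ {−4, ..., 4}, then test f_x and f at those candidates.
  x = -4: f_y(-4, y) = -3*y**2 + 2*y; vanishes at y ∈ {0}. (-4, 0): f_x = -21 ≠ 0.
  x = -3: f_y(-3, y) = -3*y**2 + 2*y; vanishes at y ∈ {0}. (-3, 0): f_x = -8 ≠ 0.
  x = -2: f_y(-2, y) = -3*y**2 + 2*y; vanishes at y ∈ {0}. (-2, 0): f_x = -1 ≠ 0.
  x = -1: f_y(-1, y) = -3*y**2 + 2*y; vanishes at y ∈ {0}. (-1, 0): f_x = 0, f = 0 — SINGULAR.
  x = 0: f_y(0, y) = -3*y**2 + 2*y; vanishes at y ∈ {0}. (0, 0): f_x = -5 ≠ 0.
  x = 1: f_y(1, y) = -3*y**2 + 2*y; vanishes at y ∈ {0}. (1, 0): f_x = -16 ≠ 0.
  x = 2: f_y(2, y) = -3*y**2 + 2*y; vanishes at y ∈ {0}. (2, 0): f_x = -33 ≠ 0.
  x = 3: f_y(3, y) = -3*y**2 + 2*y; vanishes at y ∈ {0}. (3, 0): f_x = -56 ≠ 0.
  x = 4: f_y(4, y) = -3*y**2 + 2*y; vanishes at y ∈ {0}. (4, 0): f_x = -85 ≠ 0.
Only singular point on the grid: (-1, 0).
Classify: substitute x = -1 + u, y = 0 + v and expand: f = -u**3 - u**2 - v**3 + v**2.
No constant or linear terms (consistent with a singular point). Quadratic part: -u**2 + v**2. Cubic part: -u**3 - v**3.
The quadratic part v**2 - u**2 = (v − u)(v + u) splits into two distinct linear factors, so there are two distinct tangent lines y − 0 = ±(x − -1) — this is a node (ordinary double point).
Classification: node.


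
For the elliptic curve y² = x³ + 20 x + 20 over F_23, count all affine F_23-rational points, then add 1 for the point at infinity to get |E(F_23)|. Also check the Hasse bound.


Affine points = {(1, 8), (1, 15), (4, 7), (4, 16), (8, 5), (8, 18), (9, 3), (9, 20), (10, 1), (10, 22), (13, 4), (13, 19), (14, 10), (14, 13), (17, 11), (17, 12), (18, 5), (18, 18), (20, 5), (20, 18), (21, 8), (21, 15)}; affine count = 22; |E(F_23)| = 23.

Discriminant check: Δ ∝ 4a³ + 27b² = 4·20³ + 27·20² = 4·8000 + 27·400 ≡ 20 (mod 23). Nonzero ⇒ E is nonsingular.
For each x ∈ F_23, compute rhs = x³ + 20·x + 20 mod 23, then count y ∈ F_23 with y² ≡ rhs.
  x = 0: rhs = 20, matching y values: none (0 points).
  x = 1: rhs = 18, matching y values: 8, 15 (2 points).
  x = 2: rhs = 22, matching y values: none (0 points).
  x = 3: rhs = 15, matching y values: none (0 points).
  x = 4: rhs = 3, matching y values: 7, 16 (2 points).
  x = 5: rhs = 15, matching y values: none (0 points).
  x = 6: rhs = 11, matching y values: none (0 points).
  x = 7: rhs = 20, matching y values: none (0 points).
  x = 8: rhs = 2, matching y values: 5, 18 (2 points).
  x = 9: rhs = 9, matching y values: 3, 20 (2 points).
  x = 10: rhs = 1, matching y values: 1, 22 (2 points).
  x = 11: rhs = 7, matching y values: none (0 points).
  x = 12: rhs = 10, matching y values: none (0 points).
  x = 13: rhs = 16, matching y values: 4, 19 (2 points).
  x = 14: rhs = 8, matching y values: 10, 13 (2 points).
  x = 15: rhs = 15, matching y values: none (0 points).
  x = 16: rhs = 20, matching y values: none (0 points).
  x = 17: rhs = 6, matching y values: 11, 12 (2 points).
  x = 18: rhs = 2, matching y values: 5, 18 (2 points).
  x = 19: rhs = 14, matching y values: none (0 points).
  x = 20: rhs = 2, matching y values: 5, 18 (2 points).
  x = 21: rhs = 18, matching y values: 8, 15 (2 points).
  x = 22: rhs = 22, matching y values: none (0 points).
Total affine count: 22.
Full point count |E(F_23)| = 22 + 1 = 23.
Hasse bound: |23 − (23+1)| = |-1| = 1 ≤ 2√23 ≈ 9.5917 ✓.


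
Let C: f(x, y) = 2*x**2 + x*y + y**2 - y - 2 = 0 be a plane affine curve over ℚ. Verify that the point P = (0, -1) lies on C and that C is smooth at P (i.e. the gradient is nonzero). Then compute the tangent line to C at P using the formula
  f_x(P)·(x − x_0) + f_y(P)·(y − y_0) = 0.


Tangent line at P: -x - 3*y - 3 = 0.

Step 1: f(0, -1) = 0, so P lies on C.
Step 2: partial derivatives
  f_x(x, y) = 4*x + y, f_y(x, y) = x + 2*y - 1.
  f_x(P) = -1, f_y(P) = -3 (gradient nonzero, so P is smooth).
Step 3: tangent line at P: -1·(x − 0) + -3·(y − -1) = 0.
Expanding: -x - 3*y - 3 = 0.


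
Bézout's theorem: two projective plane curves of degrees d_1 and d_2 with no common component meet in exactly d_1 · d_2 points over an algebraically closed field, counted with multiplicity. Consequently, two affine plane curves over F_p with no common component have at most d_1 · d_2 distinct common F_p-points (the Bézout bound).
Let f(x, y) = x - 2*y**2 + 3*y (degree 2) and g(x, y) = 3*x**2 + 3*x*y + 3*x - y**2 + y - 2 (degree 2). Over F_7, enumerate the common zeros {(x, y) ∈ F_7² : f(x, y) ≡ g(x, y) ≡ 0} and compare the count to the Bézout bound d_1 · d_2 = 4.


Common zeros: {(2, 3)}; count = 1; Bézout bound = 4.

deg(f) = 2, deg(g) = 2, so Bézout bound = 4.
Scan x ∈ F_7. For each x, list the y ∈ F_7 with f(x, y) ≡ 0 and those with g(x, y) ≡ 0 (mod 7); the common zeros in that column are the intersection.
  x = 0: f ≡ 0 at y ∈ {0, 5}; g ≡ 0 at y ∈ {4}; common: ∅.
  x = 1: f ≡ 0 at y ∈ ∅; g ≡ 0 at y ∈ {1, 3}; common: ∅.
  x = 2: f ≡ 0 at y ∈ {2, 3}; g ≡ 0 at y ∈ {3, 4}; common: {3}.
  x = 3: f ≡ 0 at y ∈ ∅; g ≡ 0 at y ∈ ∅; common: ∅.
  x = 4: f ≡ 0 at y ∈ ∅; g ≡ 0 at y ∈ {1, 5}; common: ∅.
  x = 5: f ≡ 0 at y ∈ {6}; g ≡ 0 at y ∈ ∅; common: ∅.
  x = 6: f ≡ 0 at y ∈ {1, 4}; g ≡ 0 at y ∈ ∅; common: ∅.
Collecting: common zeros = {(2, 3)}, so the count is 1.
Comparison with the Bézout bound: 1 ≤ 4 = deg(f)·deg(g), as expected for curves with no common component (the affine F_7-count falls short of the bound because intersections may lie at infinity, over extension fields, or carry multiplicity).


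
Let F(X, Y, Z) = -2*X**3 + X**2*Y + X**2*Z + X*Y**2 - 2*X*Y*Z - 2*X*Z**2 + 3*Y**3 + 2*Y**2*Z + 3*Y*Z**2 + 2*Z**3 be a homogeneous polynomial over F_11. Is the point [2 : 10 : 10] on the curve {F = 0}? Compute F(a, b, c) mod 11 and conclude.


F(2,10,10) ≡ 4 (mod 11); P is NOT on the curve.

Evaluate F(2, 10, 10) term-by-term (mod 11).
  -2*X**3 ↦ -2·8·1·1 = -16
  X**2*Y ↦ 1·4·10·1 = 40
  X**2*Z ↦ 1·4·1·10 = 40
  X*Y**2 ↦ 1·2·100·1 = 200
  -2*X*Y*Z ↦ -2·2·10·10 = -400
  -2*X*Z**2 ↦ -2·2·1·100 = -400
  3*Y**3 ↦ 3·1·1000·1 = 3000
  2*Y**2*Z ↦ 2·1·100·10 = 2000
  3*Y*Z**2 ↦ 3·1·10·100 = 3000
  2*Z**3 ↦ 2·1·1·1000 = 2000
Sum: F(2, 10, 10) = (-16) + (40) + (40) + (200) + (-400) + (-400) + (3000) + (2000) + (3000) + (2000) = 9464.
Reducing mod 11: 9464 ≡ 4 (mod 11).
Since F(a, b, c) ≡ 4 ≠ 0 (mod 11), P does NOT lie on the curve.


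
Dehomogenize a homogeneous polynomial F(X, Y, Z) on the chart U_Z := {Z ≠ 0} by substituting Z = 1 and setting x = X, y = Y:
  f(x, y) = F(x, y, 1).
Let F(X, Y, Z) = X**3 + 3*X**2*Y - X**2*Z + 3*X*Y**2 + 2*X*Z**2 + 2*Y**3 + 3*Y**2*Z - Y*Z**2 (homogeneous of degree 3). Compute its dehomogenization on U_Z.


f(x, y) = x**3 + 3*x**2*y - x**2 + 3*x*y**2 + 2*x + 2*y**3 + 3*y**2 - y

On U_Z we set Z = 1. Each monomial c·X^i·Y^j·Z^k in F becomes c·x^i·y^j·1^k = c·x^i·y^j.
Substituting Z = 1: F(X, Y, 1) = x**3 + 3*x**2*y - x**2 + 3*x*y**2 + 2*x + 2*y**3 + 3*y**2 - y.
Note: deg(f) ≤ deg(F) = 3; strict inequality happens when F is divisible by Z (lost terms).


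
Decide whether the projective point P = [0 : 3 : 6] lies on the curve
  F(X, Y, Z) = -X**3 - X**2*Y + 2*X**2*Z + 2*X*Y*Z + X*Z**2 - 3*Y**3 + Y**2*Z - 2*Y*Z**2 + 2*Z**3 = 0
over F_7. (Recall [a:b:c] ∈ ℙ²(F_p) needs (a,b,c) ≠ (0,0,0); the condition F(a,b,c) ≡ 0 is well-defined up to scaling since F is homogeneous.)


F(0,3,6) ≡ 0 (mod 7); P is on the curve.

Evaluate F(0, 3, 6) term-by-term (mod 7).
  -X**3 ↦ -1·0·1·1 = 0
  -X**2*Y ↦ -1·0·3·1 = 0
  2*X**2*Z ↦ 2·0·1·6 = 0
  2*X*Y*Z ↦ 2·0·3·6 = 0
  X*Z**2 ↦ 1·0·1·36 = 0
  -3*Y**3 ↦ -3·1·27·1 = -81
  Y**2*Z ↦ 1·1·9·6 = 54
  -2*Y*Z**2 ↦ -2·1·3·36 = -216
  2*Z**3 ↦ 2·1·1·216 = 432
Sum: F(0, 3, 6) = (0) + (0) + (0) + (0) + (0) + (-81) + (54) + (-216) + (432) = 189.
Reducing mod 7: 189 ≡ 0 (mod 7).
Since F(a, b, c) ≡ 0 (mod 7), P lies on the curve.


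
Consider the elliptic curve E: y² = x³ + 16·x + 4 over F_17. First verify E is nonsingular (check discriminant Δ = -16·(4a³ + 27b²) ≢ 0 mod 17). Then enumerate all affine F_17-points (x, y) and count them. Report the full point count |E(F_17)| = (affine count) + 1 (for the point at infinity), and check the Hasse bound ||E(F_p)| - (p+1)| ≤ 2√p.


Affine points = {(0, 2), (0, 15), (1, 2), (1, 15), (4, 8), (4, 9), (7, 0), (8, 7), (8, 10), (10, 5), (10, 12), (11, 7), (11, 10), (15, 7), (15, 10), (16, 2), (16, 15)}; affine count = 17; |E(F_17)| = 18.

Discriminant check: Δ ∝ 4a³ + 27b² = 4·16³ + 27·4² = 4·4096 + 27·16 ≡ 3 (mod 17). Nonzero ⇒ E is nonsingular.
For each x ∈ F_17, compute rhs = x³ + 16·x + 4 mod 17, then count y ∈ F_17 with y² ≡ rhs.
  x = 0: rhs = 4, matching y values: 2, 15 (2 points).
  x = 1: rhs = 4, matching y values: 2, 15 (2 points).
  x = 2: rhs = 10, matching y values: none (0 points).
  x = 3: rhs = 11, matching y values: none (0 points).
  x = 4: rhs = 13, matching y values: 8, 9 (2 points).
  x = 5: rhs = 5, matching y values: none (0 points).
  x = 6: rhs = 10, matching y values: none (0 points).
  x = 7: rhs = 0, matching y values: 0 (1 points).
  x = 8: rhs = 15, matching y values: 7, 10 (2 points).
  x = 9: rhs = 10, matching y values: none (0 points).
  x = 10: rhs = 8, matching y values: 5, 12 (2 points).
  x = 11: rhs = 15, matching y values: 7, 10 (2 points).
  x = 12: rhs = 3, matching y values: none (0 points).
  x = 13: rhs = 12, matching y values: none (0 points).
  x = 14: rhs = 14, matching y values: none (0 points).
  x = 15: rhs = 15, matching y values: 7, 10 (2 points).
  x = 16: rhs = 4, matching y values: 2, 15 (2 points).
Total affine count: 17.
Full point count |E(F_17)| = 17 + 1 = 18.
Hasse bound: |18 − (17+1)| = |0| = 0 ≤ 2√17 ≈ 8.2462 ✓.


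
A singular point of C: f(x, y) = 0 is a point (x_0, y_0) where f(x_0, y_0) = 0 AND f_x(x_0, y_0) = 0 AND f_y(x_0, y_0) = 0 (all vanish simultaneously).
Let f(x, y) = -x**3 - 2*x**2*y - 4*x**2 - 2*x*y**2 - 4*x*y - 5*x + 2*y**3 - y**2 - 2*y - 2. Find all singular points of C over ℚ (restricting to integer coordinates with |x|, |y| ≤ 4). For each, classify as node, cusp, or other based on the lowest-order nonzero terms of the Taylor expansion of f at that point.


Singular points: {(-1, 0)}; classification: node.

Compute partial derivatives:
  f_x = -3*x**2 - 4*x*y - 8*x - 2*y**2 - 4*y - 5.
  f_y = -2*x**2 - 4*x*y - 4*x + 6*y**2 - 2*y - 2.
Scan x_0 ∈ {−4, ..., 4}. For each x_0, f_y(x_0, y) is a polynomial in y; find its integer roots y ∈ {−4, ..., 4}, then test f_x and f at those candidates.
  x = -4: f_y(-4, y) = 6*y**2 + 14*y - 18; no integer root y with |y| ≤ 4.
  x = -3: f_y(-3, y) = 6*y**2 + 10*y - 8; no integer root y with |y| ≤ 4.
  x = -2: f_y(-2, y) = 6*y**2 + 6*y - 2; no integer root y with |y| ≤ 4.
  x = -1: f_y(-1, y) = 6*y**2 + 2*y; vanishes at y ∈ {0}. (-1, 0): f_x = 0, f = 0 — SINGULAR.
  x = 0: f_y(0, y) = 6*y**2 - 2*y - 2; no integer root y with |y| ≤ 4.
  x = 1: f_y(1, y) = 6*y**2 - 6*y - 8; no integer root y with |y| ≤ 4.
  x = 2: f_y(2, y) = 6*y**2 - 10*y - 18; no integer root y with |y| ≤ 4.
  x = 3: f_y(3, y) = 6*y**2 - 14*y - 32; no integer root y with |y| ≤ 4.
  x = 4: f_y(4, y) = 6*y**2 - 18*y - 50; no integer root y with |y| ≤ 4.
Only singular point on the grid: (-1, 0).
Classify: substitute x = -1 + u, y = 0 + v and expand: f = -u**3 - 2*u**2*v - u**2 - 2*u*v**2 + 2*v**3 + v**2.
No constant or linear terms (consistent with a singular point). Quadratic part: -u**2 + v**2. Cubic part: -u**3 - 2*u**2*v - 2*u*v**2 + 2*v**3.
The quadratic part v**2 - u**2 = (v − u)(v + u) splits into two distinct linear factors, so there are two distinct tangent lines y − 0 = ±(x − -1) — this is a node (ordinary double point).
Classification: node.


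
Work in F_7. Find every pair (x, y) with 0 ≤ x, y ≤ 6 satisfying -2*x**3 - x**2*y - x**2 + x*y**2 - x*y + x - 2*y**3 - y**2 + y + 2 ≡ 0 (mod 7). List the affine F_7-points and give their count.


Affine F_7-points: {(0, 1), (1, 0), (2, 5), (4, 4), (5, 4), (6, 4)}; count = 6.

For each of the 49 pairs (x, y) ∈ F_7², evaluate f(x, y) mod 7. Record the zeros.
  x = 0: [0↦2, 1↦0, 2↦5, 3↦5, 4↦2, 5↦5, 6↦2]  zeros at y ∈ {1}
  x = 1: [0↦0, 1↦4, 2↦3, 3↦6, 4↦1, 5↦4, 6↦3]  zeros at y ∈ {0}
  x = 2: [0↦5, 1↦6, 2↦4, 3↦1, 4↦6, 5↦0, 6↦6]  zeros at y ∈ {5}
  x = 3: [0↦5, 1↦1, 2↦3, 3↦6, 4↦5, 5↦2, 6↦6]  zeros at y ∈ ∅
  x = 4: [0↦2, 1↦5, 2↦2, 3↦2, 4↦0, 5↦5, 6↦5]  zeros at y ∈ {4}
  x = 5: [0↦5, 1↦6, 2↦3, 3↦5, 4↦0, 5↦4, 6↦5]  zeros at y ∈ {4}
  x = 6: [0↦2, 1↦6, 2↦1, 3↦3, 4↦0, 5↦1, 6↦1]  zeros at y ∈ {4}
Collecting zeros: affine points = {(0, 1), (1, 0), (2, 5), (4, 4), (5, 4), (6, 4)}.
Total count |C(F_7)_aff| = 6.


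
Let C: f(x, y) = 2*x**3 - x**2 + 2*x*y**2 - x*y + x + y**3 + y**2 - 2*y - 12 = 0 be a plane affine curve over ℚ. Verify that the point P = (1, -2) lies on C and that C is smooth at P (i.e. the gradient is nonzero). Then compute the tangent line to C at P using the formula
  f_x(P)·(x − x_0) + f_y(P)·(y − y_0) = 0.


Tangent line at P: 15*x - 3*y - 21 = 0.

Step 1: f(1, -2) = 0, so P lies on C.
Step 2: partial derivatives
  f_x(x, y) = 6*x**2 - 2*x + 2*y**2 - y + 1, f_y(x, y) = 4*x*y - x + 3*y**2 + 2*y - 2.
  f_x(P) = 15, f_y(P) = -3 (gradient nonzero, so P is smooth).
Step 3: tangent line at P: 15·(x − 1) + -3·(y − -2) = 0.
Expanding: 15*x - 3*y - 21 = 0.


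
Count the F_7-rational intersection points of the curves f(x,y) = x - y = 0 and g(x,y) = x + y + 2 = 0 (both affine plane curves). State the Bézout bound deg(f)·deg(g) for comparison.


Common zeros: {(6, 6)}; count = 1; Bézout bound = 1.

deg(f) = 1, deg(g) = 1, so Bézout bound = 1.
Scan x ∈ F_7. For each x, list the y ∈ F_7 with f(x, y) ≡ 0 and those with g(x, y) ≡ 0 (mod 7); the common zeros in that column are the intersection.
  x = 0: f ≡ 0 at y ∈ {0}; g ≡ 0 at y ∈ {5}; common: ∅.
  x = 1: f ≡ 0 at y ∈ {1}; g ≡ 0 at y ∈ {4}; common: ∅.
  x = 2: f ≡ 0 at y ∈ {2}; g ≡ 0 at y ∈ {3}; common: ∅.
  x = 3: f ≡ 0 at y ∈ {3}; g ≡ 0 at y ∈ {2}; common: ∅.
  x = 4: f ≡ 0 at y ∈ {4}; g ≡ 0 at y ∈ {1}; common: ∅.
  x = 5: f ≡ 0 at y ∈ {5}; g ≡ 0 at y ∈ {0}; common: ∅.
  x = 6: f ≡ 0 at y ∈ {6}; g ≡ 0 at y ∈ {6}; common: {6}.
Collecting: common zeros = {(6, 6)}, so the count is 1.
Comparison with the Bézout bound: 1 ≤ 1 = deg(f)·deg(g), as expected for curves with no common component (the bound is attained).


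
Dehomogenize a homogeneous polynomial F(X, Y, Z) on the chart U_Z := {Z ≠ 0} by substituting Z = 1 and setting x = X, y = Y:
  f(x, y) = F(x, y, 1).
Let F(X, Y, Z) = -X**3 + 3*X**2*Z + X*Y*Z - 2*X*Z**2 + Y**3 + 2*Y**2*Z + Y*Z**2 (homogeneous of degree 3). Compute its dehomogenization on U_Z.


f(x, y) = -x**3 + 3*x**2 + x*y - 2*x + y**3 + 2*y**2 + y

On U_Z we set Z = 1. Each monomial c·X^i·Y^j·Z^k in F becomes c·x^i·y^j·1^k = c·x^i·y^j.
Substituting Z = 1: F(X, Y, 1) = -x**3 + 3*x**2 + x*y - 2*x + y**3 + 2*y**2 + y.
Note: deg(f) ≤ deg(F) = 3; strict inequality happens when F is divisible by Z (lost terms).


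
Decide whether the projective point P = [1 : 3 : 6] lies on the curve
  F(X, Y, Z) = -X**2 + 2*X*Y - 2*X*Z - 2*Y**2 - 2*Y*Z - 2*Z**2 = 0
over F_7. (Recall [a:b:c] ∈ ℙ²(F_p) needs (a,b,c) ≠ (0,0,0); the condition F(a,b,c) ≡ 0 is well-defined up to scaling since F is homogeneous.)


F(1,3,6) ≡ 0 (mod 7); P is on the curve.

Evaluate F(1, 3, 6) term-by-term (mod 7).
  -X**2 ↦ -1·1·1·1 = -1
  2*X*Y ↦ 2·1·3·1 = 6
  -2*X*Z ↦ -2·1·1·6 = -12
  -2*Y**2 ↦ -2·1·9·1 = -18
  -2*Y*Z ↦ -2·1·3·6 = -36
  -2*Z**2 ↦ -2·1·1·36 = -72
Sum: F(1, 3, 6) = (-1) + (6) + (-12) + (-18) + (-36) + (-72) = -133.
Reducing mod 7: -133 ≡ 0 (mod 7).
Since F(a, b, c) ≡ 0 (mod 7), P lies on the curve.


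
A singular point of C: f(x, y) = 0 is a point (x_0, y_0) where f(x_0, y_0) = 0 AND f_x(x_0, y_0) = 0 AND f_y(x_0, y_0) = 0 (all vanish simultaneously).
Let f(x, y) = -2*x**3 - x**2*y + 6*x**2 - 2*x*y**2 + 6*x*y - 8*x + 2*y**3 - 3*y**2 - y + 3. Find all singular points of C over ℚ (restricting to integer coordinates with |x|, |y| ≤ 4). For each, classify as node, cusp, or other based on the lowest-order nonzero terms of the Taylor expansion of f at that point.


Singular points: {(1, 1)}; classification: node.

Compute partial derivatives:
  f_x = -6*x**2 - 2*x*y + 12*x - 2*y**2 + 6*y - 8.
  f_y = -x**2 - 4*x*y + 6*x + 6*y**2 - 6*y - 1.
Scan x_0 ∈ {−4, ..., 4}. For each x_0, f_y(x_0, y) is a polynomial in y; find its integer roots y ∈ {−4, ..., 4}, then test f_x and f at those candidates.
  x = -4: f_y(-4, y) = 6*y**2 + 10*y - 41; no integer root y with |y| ≤ 4.
  x = -3: f_y(-3, y) = 6*y**2 + 6*y - 28; no integer root y with |y| ≤ 4.
  x = -2: f_y(-2, y) = 6*y**2 + 2*y - 17; no integer root y with |y| ≤ 4.
  x = -1: f_y(-1, y) = 6*y**2 - 2*y - 8; vanishes at y ∈ {-1}. (-1, -1): f_x = -36 ≠ 0.
  x = 0: f_y(0, y) = 6*y**2 - 6*y - 1; no integer root y with |y| ≤ 4.
  x = 1: f_y(1, y) = 6*y**2 - 10*y + 4; vanishes at y ∈ {1}. (1, 1): f_x = 0, f = 0 — SINGULAR.
  x = 2: f_y(2, y) = 6*y**2 - 14*y + 7; no integer root y with |y| ≤ 4.
  x = 3: f_y(3, y) = 6*y**2 - 18*y + 8; no integer root y with |y| ≤ 4.
  x = 4: f_y(4, y) = 6*y**2 - 22*y + 7; no integer root y with |y| ≤ 4.
Only singular point on the grid: (1, 1).
Classify: substitute x = 1 + u, y = 1 + v and expand: f = -2*u**3 - u**2*v - u**2 - 2*u*v**2 + 2*v**3 + v**2.
No constant or linear terms (consistent with a singular point). Quadratic part: -u**2 + v**2. Cubic part: -2*u**3 - u**2*v - 2*u*v**2 + 2*v**3.
The quadratic part v**2 - u**2 = (v − u)(v + u) splits into two distinct linear factors, so there are two distinct tangent lines y − 1 = ±(x − 1) — this is a node (ordinary double point).
Classification: node.


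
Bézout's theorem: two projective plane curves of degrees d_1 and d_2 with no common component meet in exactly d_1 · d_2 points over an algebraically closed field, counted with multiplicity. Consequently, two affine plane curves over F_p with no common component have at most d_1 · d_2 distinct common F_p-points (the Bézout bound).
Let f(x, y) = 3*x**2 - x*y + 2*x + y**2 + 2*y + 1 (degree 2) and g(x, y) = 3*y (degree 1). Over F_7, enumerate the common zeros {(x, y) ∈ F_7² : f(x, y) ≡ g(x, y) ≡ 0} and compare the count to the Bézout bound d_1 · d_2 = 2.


Common zeros: ∅; count = 0; Bézout bound = 2.

deg(f) = 2, deg(g) = 1, so Bézout bound = 2.
Scan x ∈ F_7. For each x, list the y ∈ F_7 with f(x, y) ≡ 0 and those with g(x, y) ≡ 0 (mod 7); the common zeros in that column are the intersection.
  x = 0: f ≡ 0 at y ∈ {6}; g ≡ 0 at y ∈ {0}; common: ∅.
  x = 1: f ≡ 0 at y ∈ ∅; g ≡ 0 at y ∈ {0}; common: ∅.
  x = 2: f ≡ 0 at y ∈ {2, 5}; g ≡ 0 at y ∈ {0}; common: ∅.
  x = 3: f ≡ 0 at y ∈ ∅; g ≡ 0 at y ∈ {0}; common: ∅.
  x = 4: f ≡ 0 at y ∈ {1}; g ≡ 0 at y ∈ {0}; common: ∅.
  x = 5: f ≡ 0 at y ∈ {1, 2}; g ≡ 0 at y ∈ {0}; common: ∅.
  x = 6: f ≡ 0 at y ∈ {5, 6}; g ≡ 0 at y ∈ {0}; common: ∅.
Collecting: common zeros = ∅, so the count is 0.
Comparison with the Bézout bound: 0 ≤ 2 = deg(f)·deg(g), as expected for curves with no common component (the affine F_7-count falls short of the bound because intersections may lie at infinity, over extension fields, or carry multiplicity).


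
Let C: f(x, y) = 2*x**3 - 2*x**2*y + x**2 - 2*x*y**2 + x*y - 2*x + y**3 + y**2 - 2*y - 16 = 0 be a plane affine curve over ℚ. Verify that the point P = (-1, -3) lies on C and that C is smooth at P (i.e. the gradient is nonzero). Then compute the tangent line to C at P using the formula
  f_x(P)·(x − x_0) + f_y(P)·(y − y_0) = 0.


Tangent line at P: -31*x + 4*y - 19 = 0.

Step 1: f(-1, -3) = 0, so P lies on C.
Step 2: partial derivatives
  f_x(x, y) = 6*x**2 - 4*x*y + 2*x - 2*y**2 + y - 2, f_y(x, y) = -2*x**2 - 4*x*y + x + 3*y**2 + 2*y - 2.
  f_x(P) = -31, f_y(P) = 4 (gradient nonzero, so P is smooth).
Step 3: tangent line at P: -31·(x − -1) + 4·(y − -3) = 0.
Expanding: -31*x + 4*y - 19 = 0.


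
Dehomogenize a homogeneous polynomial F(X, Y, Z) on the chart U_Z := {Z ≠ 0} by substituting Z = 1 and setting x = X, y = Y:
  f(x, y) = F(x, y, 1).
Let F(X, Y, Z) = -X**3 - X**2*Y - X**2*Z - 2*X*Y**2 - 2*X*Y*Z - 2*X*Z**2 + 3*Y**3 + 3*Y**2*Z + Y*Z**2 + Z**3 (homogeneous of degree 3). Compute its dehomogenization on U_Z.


f(x, y) = -x**3 - x**2*y - x**2 - 2*x*y**2 - 2*x*y - 2*x + 3*y**3 + 3*y**2 + y + 1

On U_Z we set Z = 1. Each monomial c·X^i·Y^j·Z^k in F becomes c·x^i·y^j·1^k = c·x^i·y^j.
Substituting Z = 1: F(X, Y, 1) = -x**3 - x**2*y - x**2 - 2*x*y**2 - 2*x*y - 2*x + 3*y**3 + 3*y**2 + y + 1.
Note: deg(f) ≤ deg(F) = 3; strict inequality happens when F is divisible by Z (lost terms).


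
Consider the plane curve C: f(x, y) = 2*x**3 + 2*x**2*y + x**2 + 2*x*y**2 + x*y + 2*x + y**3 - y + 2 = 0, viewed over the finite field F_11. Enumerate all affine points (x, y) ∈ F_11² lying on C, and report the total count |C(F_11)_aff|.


Affine F_11-points: {(0, 8), (1, 7), (2, 6), (3, 2), (4, 0), (4, 1), (4, 2), (5, 1), (5, 10), (6, 1), (7, 2), (7, 7), (7, 10), (9, 6), (10, 6)}; count = 15.

For each of the 121 pairs (x, y) ∈ F_11², evaluate f(x, y) mod 11. Record the zeros.
  x = 0: [0↦2, 1↦2, 2↦8, 3↦4, 4↦7, 5↦1, 6↦3, 7↦8, 8↦0, 9↦7, 10↦2]  zeros at y ∈ {8}
  x = 1: [0↦7, 1↦1, 2↦5, 3↦3, 4↦1, 5↦5, 6↦10, 7↦0, 8↦3, 9↦3, 10↦6]  zeros at y ∈ {7}
  x = 2: [0↦4, 1↦7, 2↦2, 3↦6, 4↦3, 5↦10, 6↦0, 7↦1, 8↦8, 9↦5, 10↦9]  zeros at y ∈ {6}
  x = 3: [0↦5, 1↦10, 2↦0, 3↦3, 4↦3, 5↦6, 6↦7, 7↦1, 8↦5, 9↦3, 10↦1]  zeros at y ∈ {2}
  x = 4: [0↦0, 1↦0, 2↦0, 3↦6, 4↦2, 5↦5, 6↦10, 7↦1, 8↦6, 9↦9, 10↦5]  zeros at y ∈ {0, 1, 2}
  x = 5: [0↦1, 1↦0, 2↦3, 3↦5, 4↦1, 5↦8, 6↦10, 7↦2, 8↦1, 9↦2, 10↦0]  zeros at y ∈ {1, 10}
  x = 6: [0↦9, 1↦0, 2↦10, 3↦1, 4↦1, 5↦5, 6↦8, 7↦5, 8↦2, 9↦5, 10↦9]  zeros at y ∈ {1}
  x = 7: [0↦3, 1↦1, 2↦0, 3↦6, 4↦3, 5↦8, 6↦5, 7↦0, 8↦10, 9↦8, 10↦0]  zeros at y ∈ {2, 7, 10}
  x = 8: [0↦6, 1↦4, 2↦7, 3↦10, 4↦8, 5↦7, 6↦2, 7↦10, 8↦4, 9↦1, 10↦7]  zeros at y ∈ ∅
  x = 9: [0↦8, 1↦10, 2↦10, 3↦3, 4↦6, 5↦3, 6↦0, 7↦3, 8↦7, 9↦7, 10↦9]  zeros at y ∈ {6}
  x = 10: [0↦10, 1↦9, 2↦10, 3↦8, 4↦9, 5↦8, 6↦0, 7↦2, 8↦9, 9↦5, 10↦7]  zeros at y ∈ {6}
Collecting zeros: affine points = {(0, 8), (1, 7), (2, 6), (3, 2), (4, 0), (4, 1), (4, 2), (5, 1), (5, 10), (6, 1), (7, 2), (7, 7), (7, 10), (9, 6), (10, 6)}.
Total count |C(F_11)_aff| = 15.


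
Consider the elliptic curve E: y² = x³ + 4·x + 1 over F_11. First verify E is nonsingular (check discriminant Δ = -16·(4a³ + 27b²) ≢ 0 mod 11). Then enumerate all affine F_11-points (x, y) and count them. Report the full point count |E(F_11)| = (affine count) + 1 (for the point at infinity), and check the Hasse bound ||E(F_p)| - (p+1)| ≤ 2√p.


Affine points = {(0, 1), (0, 10), (4, 2), (4, 9), (5, 5), (5, 6), (7, 3), (7, 8)}; affine count = 8; |E(F_11)| = 9.

Discriminant check: Δ ∝ 4a³ + 27b² = 4·4³ + 27·1² = 4·64 + 27·1 ≡ 8 (mod 11). Nonzero ⇒ E is nonsingular.
For each x ∈ F_11, compute rhs = x³ + 4·x + 1 mod 11, then count y ∈ F_11 with y² ≡ rhs.
  x = 0: rhs = 1, matching y values: 1, 10 (2 points).
  x = 1: rhs = 6, matching y values: none (0 points).
  x = 2: rhs = 6, matching y values: none (0 points).
  x = 3: rhs = 7, matching y values: none (0 points).
  x = 4: rhs = 4, matching y values: 2, 9 (2 points).
  x = 5: rhs = 3, matching y values: 5, 6 (2 points).
  x = 6: rhs = 10, matching y values: none (0 points).
  x = 7: rhs = 9, matching y values: 3, 8 (2 points).
  x = 8: rhs = 6, matching y values: none (0 points).
  x = 9: rhs = 7, matching y values: none (0 points).
  x = 10: rhs = 7, matching y values: none (0 points).
Total affine count: 8.
Full point count |E(F_11)| = 8 + 1 = 9.
Hasse bound: |9 − (11+1)| = |-3| = 3 ≤ 2√11 ≈ 6.6332 ✓.


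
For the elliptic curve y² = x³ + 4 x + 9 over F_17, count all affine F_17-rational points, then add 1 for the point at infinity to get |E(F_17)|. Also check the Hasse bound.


Affine points = {(0, 3), (0, 14), (2, 5), (2, 12), (4, 2), (4, 15), (5, 1), (5, 16), (8, 3), (8, 14), (9, 3), (9, 14), (12, 0), (14, 2), (14, 15), (16, 2), (16, 15)}; affine count = 17; |E(F_17)| = 18.

Discriminant check: Δ ∝ 4a³ + 27b² = 4·4³ + 27·9² = 4·64 + 27·81 ≡ 12 (mod 17). Nonzero ⇒ E is nonsingular.
For each x ∈ F_17, compute rhs = x³ + 4·x + 9 mod 17, then count y ∈ F_17 with y² ≡ rhs.
  x = 0: rhs = 9, matching y values: 3, 14 (2 points).
  x = 1: rhs = 14, matching y values: none (0 points).
  x = 2: rhs = 8, matching y values: 5, 12 (2 points).
  x = 3: rhs = 14, matching y values: none (0 points).
  x = 4: rhs = 4, matching y values: 2, 15 (2 points).
  x = 5: rhs = 1, matching y values: 1, 16 (2 points).
  x = 6: rhs = 11, matching y values: none (0 points).
  x = 7: rhs = 6, matching y values: none (0 points).
  x = 8: rhs = 9, matching y values: 3, 14 (2 points).
  x = 9: rhs = 9, matching y values: 3, 14 (2 points).
  x = 10: rhs = 12, matching y values: none (0 points).
  x = 11: rhs = 7, matching y values: none (0 points).
  x = 12: rhs = 0, matching y values: 0 (1 points).
  x = 13: rhs = 14, matching y values: none (0 points).
  x = 14: rhs = 4, matching y values: 2, 15 (2 points).
  x = 15: rhs = 10, matching y values: none (0 points).
  x = 16: rhs = 4, matching y values: 2, 15 (2 points).
Total affine count: 17.
Full point count |E(F_17)| = 17 + 1 = 18.
Hasse bound: |18 − (17+1)| = |0| = 0 ≤ 2√17 ≈ 8.2462 ✓.


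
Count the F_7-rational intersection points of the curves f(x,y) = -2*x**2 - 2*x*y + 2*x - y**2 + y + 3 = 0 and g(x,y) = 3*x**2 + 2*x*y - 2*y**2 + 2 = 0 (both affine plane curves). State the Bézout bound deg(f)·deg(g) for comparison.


Common zeros: ∅; count = 0; Bézout bound = 4.

deg(f) = 2, deg(g) = 2, so Bézout bound = 4.
Scan x ∈ F_7. For each x, list the y ∈ F_7 with f(x, y) ≡ 0 and those with g(x, y) ≡ 0 (mod 7); the common zeros in that column are the intersection.
  x = 0: f ≡ 0 at y ∈ ∅; g ≡ 0 at y ∈ {1, 6}; common: ∅.
  x = 1: f ≡ 0 at y ∈ ∅; g ≡ 0 at y ∈ {3, 5}; common: ∅.
  x = 2: f ≡ 0 at y ∈ ∅; g ≡ 0 at y ∈ {0, 2}; common: ∅.
  x = 3: f ≡ 0 at y ∈ ∅; g ≡ 0 at y ∈ {4, 6}; common: ∅.
  x = 4: f ≡ 0 at y ∈ {0}; g ≡ 0 at y ∈ {1, 3}; common: ∅.
  x = 5: f ≡ 0 at y ∈ ∅; g ≡ 0 at y ∈ {0, 5}; common: ∅.
  x = 6: f ≡ 0 at y ∈ ∅; g ≡ 0 at y ∈ {2, 4}; common: ∅.
Collecting: common zeros = ∅, so the count is 0.
Comparison with the Bézout bound: 0 ≤ 4 = deg(f)·deg(g), as expected for curves with no common component (the affine F_7-count falls short of the bound because intersections may lie at infinity, over extension fields, or carry multiplicity).


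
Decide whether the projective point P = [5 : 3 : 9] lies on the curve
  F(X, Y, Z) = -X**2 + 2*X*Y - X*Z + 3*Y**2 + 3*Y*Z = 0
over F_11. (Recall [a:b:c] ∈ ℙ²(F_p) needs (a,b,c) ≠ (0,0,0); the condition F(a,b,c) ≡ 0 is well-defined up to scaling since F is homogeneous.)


F(5,3,9) ≡ 2 (mod 11); P is NOT on the curve.

Evaluate F(5, 3, 9) term-by-term (mod 11).
  -X**2 ↦ -1·25·1·1 = -25
  2*X*Y ↦ 2·5·3·1 = 30
  -X*Z ↦ -1·5·1·9 = -45
  3*Y**2 ↦ 3·1·9·1 = 27
  3*Y*Z ↦ 3·1·3·9 = 81
Sum: F(5, 3, 9) = (-25) + (30) + (-45) + (27) + (81) = 68.
Reducing mod 11: 68 ≡ 2 (mod 11).
Since F(a, b, c) ≡ 2 ≠ 0 (mod 11), P does NOT lie on the curve.


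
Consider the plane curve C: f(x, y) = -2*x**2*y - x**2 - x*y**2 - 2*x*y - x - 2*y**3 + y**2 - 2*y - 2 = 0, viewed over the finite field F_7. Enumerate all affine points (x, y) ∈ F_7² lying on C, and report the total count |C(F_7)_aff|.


Affine F_7-points: {(2, 2), (2, 6), (3, 0), (5, 3), (5, 6), (6, 2)}; count = 6.

For each of the 49 pairs (x, y) ∈ F_7², evaluate f(x, y) mod 7. Record the zeros.
  x = 0: [0↦5, 1↦2, 2↦3, 3↦3, 4↦4, 5↦1, 6↦3]  zeros at y ∈ ∅
  x = 1: [0↦3, 1↦2, 2↦3, 3↦1, 4↦5, 5↦3, 6↦4]  zeros at y ∈ ∅
  x = 2: [0↦6, 1↦3, 2↦0, 3↦6, 4↦2, 5↦4, 6↦0]  zeros at y ∈ {2, 6}
  x = 3: [0↦0, 1↦5, 2↦1, 3↦4, 4↦2, 5↦4, 6↦5]  zeros at y ∈ {0}
  x = 4: [0↦6, 1↦1, 2↦6, 3↦2, 4↦5, 5↦3, 6↦5]  zeros at y ∈ ∅
  x = 5: [0↦3, 1↦5, 2↦1, 3↦0, 4↦4, 5↦1, 6↦0]  zeros at y ∈ {3, 6}
  x = 6: [0↦5, 1↦3, 2↦0, 3↦5, 4↦6, 5↦5, 6↦4]  zeros at y ∈ {2}
Collecting zeros: affine points = {(2, 2), (2, 6), (3, 0), (5, 3), (5, 6), (6, 2)}.
Total count |C(F_7)_aff| = 6.


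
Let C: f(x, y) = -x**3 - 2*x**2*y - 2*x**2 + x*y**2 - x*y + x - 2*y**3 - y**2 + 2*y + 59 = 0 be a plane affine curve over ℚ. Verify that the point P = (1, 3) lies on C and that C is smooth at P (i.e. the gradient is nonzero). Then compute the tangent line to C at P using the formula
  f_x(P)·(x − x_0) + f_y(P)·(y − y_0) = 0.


Tangent line at P: -12*x - 55*y + 177 = 0.

Step 1: f(1, 3) = 0, so P lies on C.
Step 2: partial derivatives
  f_x(x, y) = -3*x**2 - 4*x*y - 4*x + y**2 - y + 1, f_y(x, y) = -2*x**2 + 2*x*y - x - 6*y**2 - 2*y + 2.
  f_x(P) = -12, f_y(P) = -55 (gradient nonzero, so P is smooth).
Step 3: tangent line at P: -12·(x − 1) + -55·(y − 3) = 0.
Expanding: -12*x - 55*y + 177 = 0.


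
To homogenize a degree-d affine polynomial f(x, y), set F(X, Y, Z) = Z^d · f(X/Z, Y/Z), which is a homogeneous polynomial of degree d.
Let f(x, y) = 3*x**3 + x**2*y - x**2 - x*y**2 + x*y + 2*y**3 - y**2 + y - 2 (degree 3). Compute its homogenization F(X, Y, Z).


F(X, Y, Z) = 3*X**3 + X**2*Y - X**2*Z - X*Y**2 + X*Y*Z + 2*Y**3 - Y**2*Z + Y*Z**2 - 2*Z**3

deg(f) = 3.
Substitute x = X/Z, y = Y/Z into f, then multiply by Z^3.
  monomial 3·x^3·y^0 ↦ 3·X^3·Y^0·Z^0.
  monomial 1·x^2·y^1 ↦ 1·X^2·Y^1·Z^0.
  monomial -1·x^2·y^0 ↦ -1·X^2·Y^0·Z^1.
  monomial -1·x^1·y^2 ↦ -1·X^1·Y^2·Z^0.
  monomial 1·x^1·y^1 ↦ 1·X^1·Y^1·Z^1.
  monomial 2·x^0·y^3 ↦ 2·X^0·Y^3·Z^0.
  monomial -1·x^0·y^2 ↦ -1·X^0·Y^2·Z^1.
  monomial 1·x^0·y^1 ↦ 1·X^0·Y^1·Z^2.
  monomial -2·x^0·y^0 ↦ -2·X^0·Y^0·Z^3.
Collecting: F(X, Y, Z) = 3*X**3 + X**2*Y - X**2*Z - X*Y**2 + X*Y*Z + 2*Y**3 - Y**2*Z + Y*Z**2 - 2*Z**3.


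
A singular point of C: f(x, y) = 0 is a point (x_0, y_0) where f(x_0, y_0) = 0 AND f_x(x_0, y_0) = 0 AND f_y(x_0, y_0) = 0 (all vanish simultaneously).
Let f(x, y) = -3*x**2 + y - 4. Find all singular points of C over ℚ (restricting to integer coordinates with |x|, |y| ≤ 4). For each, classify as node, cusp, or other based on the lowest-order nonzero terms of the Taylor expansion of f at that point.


No singular points in the scanned grid; C is smooth there.

Compute partial derivatives:
  f_x = -6*x.
  f_y = 1.
f_y = 1 is a nonzero constant, so f_y never vanishes: no point (x, y) can satisfy f = f_x = f_y = 0. In particular no (x, y) ∈ {−4, ..., 4}² is singular; the curve is smooth.


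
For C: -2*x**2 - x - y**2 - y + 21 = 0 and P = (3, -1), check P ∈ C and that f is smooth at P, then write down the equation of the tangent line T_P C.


Tangent line at P: -13*x + y + 40 = 0.

Step 1: f(3, -1) = 0, so P lies on C.
Step 2: partial derivatives
  f_x(x, y) = -4*x - 1, f_y(x, y) = -2*y - 1.
  f_x(P) = -13, f_y(P) = 1 (gradient nonzero, so P is smooth).
Step 3: tangent line at P: -13·(x − 3) + 1·(y − -1) = 0.
Expanding: -13*x + y + 40 = 0.


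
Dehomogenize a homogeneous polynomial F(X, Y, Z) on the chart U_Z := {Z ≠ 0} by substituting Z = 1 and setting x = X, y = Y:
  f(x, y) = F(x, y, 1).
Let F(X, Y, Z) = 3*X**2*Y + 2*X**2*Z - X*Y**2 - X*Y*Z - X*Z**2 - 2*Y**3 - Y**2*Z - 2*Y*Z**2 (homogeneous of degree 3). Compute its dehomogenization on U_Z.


f(x, y) = 3*x**2*y + 2*x**2 - x*y**2 - x*y - x - 2*y**3 - y**2 - 2*y

On U_Z we set Z = 1. Each monomial c·X^i·Y^j·Z^k in F becomes c·x^i·y^j·1^k = c·x^i·y^j.
Substituting Z = 1: F(X, Y, 1) = 3*x**2*y + 2*x**2 - x*y**2 - x*y - x - 2*y**3 - y**2 - 2*y.
Note: deg(f) ≤ deg(F) = 3; strict inequality happens when F is divisible by Z (lost terms).


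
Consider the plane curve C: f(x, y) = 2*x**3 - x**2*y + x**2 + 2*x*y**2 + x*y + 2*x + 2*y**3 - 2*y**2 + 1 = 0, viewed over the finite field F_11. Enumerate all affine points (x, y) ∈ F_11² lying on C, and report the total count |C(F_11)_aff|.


Affine F_11-points: {(1, 2), (2, 6), (5, 0), (5, 3), (5, 4), (6, 4), (7, 4), (8, 6), (9, 3), (9, 5), (9, 6)}; count = 11.

For each of the 121 pairs (x, y) ∈ F_11², evaluate f(x, y) mod 11. Record the zeros.
  x = 0: [0↦1, 1↦1, 2↦9, 3↦4, 4↦9, 5↦3, 6↦9, 7↦6, 8↦6, 9↦10, 10↦8]  zeros at y ∈ ∅
  x = 1: [0↦6, 1↦8, 2↦0, 3↦5, 4↦2, 5↦3, 6↦9, 7↦10, 8↦7, 9↦1, 10↦4]  zeros at y ∈ {2}
  x = 2: [0↦3, 1↦5, 2↦1, 3↦3, 4↦1, 5↦7, 6↦0, 7↦3, 8↦6, 9↦10, 10↦5]  zeros at y ∈ {6}
  x = 3: [0↦4, 1↦4, 2↦2, 3↦10, 4↦7, 5↦5, 6↦5, 7↦8, 8↦4, 9↦5, 10↦1]  zeros at y ∈ ∅
  x = 4: [0↦10, 1↦6, 2↦4, 3↦5, 4↦10, 5↦9, 6↦3, 7↦4, 8↦2, 9↦9, 10↦4]  zeros at y ∈ ∅
  x = 5: [0↦0, 1↦1, 2↦8, 3↦0, 4↦0, 5↦9, 6↦6, 7↦3, 8↦1, 9↦1, 10↦4]  zeros at y ∈ {0, 3, 4}
  x = 6: [0↦8, 1↦1, 2↦4, 3↦7, 4↦0, 5↦6, 6↦4, 7↦6, 8↦2, 9↦4, 10↦2]  zeros at y ∈ {4}
  x = 7: [0↦2, 1↦7, 2↦4, 3↦5, 4↦0, 5↦1, 6↦9, 7↦3, 8↦6, 9↦8, 10↦10]  zeros at y ∈ {4}
  x = 8: [0↦5, 1↦9, 2↦9, 3↦6, 4↦1, 5↦6, 6↦0, 7↦6, 8↦3, 9↦3, 10↦7]  zeros at y ∈ {6}
  x = 9: [0↦7, 1↦8, 2↦9, 3↦0, 4↦4, 5↦0, 6↦0, 7↦5, 8↦5, 9↦1, 10↦5]  zeros at y ∈ {3, 5, 6}
  x = 10: [0↦9, 1↦5, 2↦5, 3↦10, 4↦10, 5↦6, 6↦10, 7↦1, 8↦2, 9↦3, 10↦5]  zeros at y ∈ ∅
Collecting zeros: affine points = {(1, 2), (2, 6), (5, 0), (5, 3), (5, 4), (6, 4), (7, 4), (8, 6), (9, 3), (9, 5), (9, 6)}.
Total count |C(F_11)_aff| = 11.


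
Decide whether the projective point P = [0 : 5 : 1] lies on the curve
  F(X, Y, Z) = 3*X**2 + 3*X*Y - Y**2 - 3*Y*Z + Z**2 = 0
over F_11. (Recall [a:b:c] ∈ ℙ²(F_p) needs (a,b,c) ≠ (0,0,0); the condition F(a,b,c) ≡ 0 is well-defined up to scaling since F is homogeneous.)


F(0,5,1) ≡ 5 (mod 11); P is NOT on the curve.

Evaluate F(0, 5, 1) term-by-term (mod 11).
  3*X**2 ↦ 3·0·1·1 = 0
  3*X*Y ↦ 3·0·5·1 = 0
  -Y**2 ↦ -1·1·25·1 = -25
  -3*Y*Z ↦ -3·1·5·1 = -15
  Z**2 ↦ 1·1·1·1 = 1
Sum: F(0, 5, 1) = (0) + (0) + (-25) + (-15) + (1) = -39.
Reducing mod 11: -39 ≡ 5 (mod 11).
Since F(a, b, c) ≡ 5 ≠ 0 (mod 11), P does NOT lie on the curve.


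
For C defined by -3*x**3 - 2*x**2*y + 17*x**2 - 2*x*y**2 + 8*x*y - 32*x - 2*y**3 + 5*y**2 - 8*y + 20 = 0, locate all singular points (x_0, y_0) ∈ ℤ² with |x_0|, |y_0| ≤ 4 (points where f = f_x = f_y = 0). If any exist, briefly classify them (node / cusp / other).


Singular points: {(2, 0)}; classification: node.

Compute partial derivatives:
  f_x = -9*x**2 - 4*x*y + 34*x - 2*y**2 + 8*y - 32.
  f_y = -2*x**2 - 4*x*y + 8*x - 6*y**2 + 10*y - 8.
Scan x_0 ∈ {−4, ..., 4}. For each x_0, f_y(x_0, y) is a polynomial in y; find its integer roots y ∈ {−4, ..., 4}, then test f_x and f at those candidates.
  x = -4: f_y(-4, y) = -6*y**2 + 26*y - 72; no integer root y with |y| ≤ 4.
  x = -3: f_y(-3, y) = -6*y**2 + 22*y - 50; no integer root y with |y| ≤ 4.
  x = -2: f_y(-2, y) = -6*y**2 + 18*y - 32; no integer root y with |y| ≤ 4.
  x = -1: f_y(-1, y) = -6*y**2 + 14*y - 18; no integer root y with |y| ≤ 4.
  x = 0: f_y(0, y) = -6*y**2 + 10*y - 8; no integer root y with |y| ≤ 4.
  x = 1: f_y(1, y) = -6*y**2 + 6*y - 2; no integer root y with |y| ≤ 4.
  x = 2: f_y(2, y) = -6*y**2 + 2*y; vanishes at y ∈ {0}. (2, 0): f_x = 0, f = 0 — SINGULAR.
  x = 3: f_y(3, y) = -6*y**2 - 2*y - 2; no integer root y with |y| ≤ 4.
  x = 4: f_y(4, y) = -6*y**2 - 6*y - 8; no integer root y with |y| ≤ 4.
Only singular point on the grid: (2, 0).
Classify: substitute x = 2 + u, y = 0 + v and expand: f = -3*u**3 - 2*u**2*v - u**2 - 2*u*v**2 - 2*v**3 + v**2.
No constant or linear terms (consistent with a singular point). Quadratic part: -u**2 + v**2. Cubic part: -3*u**3 - 2*u**2*v - 2*u*v**2 - 2*v**3.
The quadratic part v**2 - u**2 = (v − u)(v + u) splits into two distinct linear factors, so there are two distinct tangent lines y − 0 = ±(x − 2) — this is a node (ordinary double point).
Classification: node.


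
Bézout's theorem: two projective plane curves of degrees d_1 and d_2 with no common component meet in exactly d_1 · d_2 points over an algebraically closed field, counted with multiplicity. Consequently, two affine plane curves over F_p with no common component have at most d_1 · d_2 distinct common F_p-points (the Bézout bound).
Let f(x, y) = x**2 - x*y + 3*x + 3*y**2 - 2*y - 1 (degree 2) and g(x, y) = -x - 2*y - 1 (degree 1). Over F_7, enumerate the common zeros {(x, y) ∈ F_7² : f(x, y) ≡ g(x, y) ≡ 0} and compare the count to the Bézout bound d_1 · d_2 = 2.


Common zeros: ∅; count = 0; Bézout bound = 2.

deg(f) = 2, deg(g) = 1, so Bézout bound = 2.
Scan x ∈ F_7. For each x, list the y ∈ F_7 with f(x, y) ≡ 0 and those with g(x, y) ≡ 0 (mod 7); the common zeros in that column are the intersection.
  x = 0: f ≡ 0 at y ∈ {1, 2}; g ≡ 0 at y ∈ {3}; common: ∅.
  x = 1: f ≡ 0 at y ∈ {3, 5}; g ≡ 0 at y ∈ {6}; common: ∅.
  x = 2: f ≡ 0 at y ∈ ∅; g ≡ 0 at y ∈ {2}; common: ∅.
  x = 3: f ≡ 0 at y ∈ ∅; g ≡ 0 at y ∈ {5}; common: ∅.
  x = 4: f ≡ 0 at y ∈ ∅; g ≡ 0 at y ∈ {1}; common: ∅.
  x = 5: f ≡ 0 at y ∈ {1, 6}; g ≡ 0 at y ∈ {4}; common: ∅.
  x = 6: f ≡ 0 at y ∈ {2, 3}; g ≡ 0 at y ∈ {0}; common: ∅.
Collecting: common zeros = ∅, so the count is 0.
Comparison with the Bézout bound: 0 ≤ 2 = deg(f)·deg(g), as expected for curves with no common component (the affine F_7-count falls short of the bound because intersections may lie at infinity, over extension fields, or carry multiplicity).
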